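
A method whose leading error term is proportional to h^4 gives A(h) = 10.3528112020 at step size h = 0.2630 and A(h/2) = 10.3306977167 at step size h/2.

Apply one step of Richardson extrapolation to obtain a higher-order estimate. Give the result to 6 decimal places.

10.329223

Method order is 4; weight 2^4 = 16.
Top: 16(10.3306977167) − (10.3528112020) = 154.9383522652
Denominator 16 − 1 = 15.
R = 154.9383522652/15 = 10.3292234843
Gap between inputs: 2.211e-02; correction applied: −0.0014742324.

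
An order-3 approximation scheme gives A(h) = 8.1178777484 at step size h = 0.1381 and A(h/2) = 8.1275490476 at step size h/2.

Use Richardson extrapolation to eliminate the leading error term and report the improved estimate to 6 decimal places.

8.128931

Leading term ∝ h^3; use weight 8 = 2^3.
8 × 8.1275490476 − 8.1178777484 = 56.9025146324
Divide by 2^3 − 1 = 7.
So the Richardson estimate is 8.1289306618.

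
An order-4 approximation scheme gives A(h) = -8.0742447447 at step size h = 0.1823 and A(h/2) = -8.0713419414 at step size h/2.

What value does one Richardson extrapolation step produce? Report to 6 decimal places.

Method order is 4; weight 2^4 = 16.
Weighted: (-129.1414710624) − (-8.0742447447) = -121.0672263177
(-121.0672263177) ÷ 15 = -8.0711484212

-8.071148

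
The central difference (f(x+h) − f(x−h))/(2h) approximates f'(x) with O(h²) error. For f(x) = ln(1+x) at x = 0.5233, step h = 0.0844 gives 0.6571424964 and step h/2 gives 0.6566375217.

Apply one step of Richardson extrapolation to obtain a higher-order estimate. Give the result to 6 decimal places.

0.656469

With r = 2 the leading error scales as h^2, so the weight is 2^2 = 4.
2^2×A(h/2) = 2.6265500868; minus A(h) gives 1.9694075904.
Denominator 4 − 1 = 3.
1.9694075904 ÷ 3 = 0.6564691968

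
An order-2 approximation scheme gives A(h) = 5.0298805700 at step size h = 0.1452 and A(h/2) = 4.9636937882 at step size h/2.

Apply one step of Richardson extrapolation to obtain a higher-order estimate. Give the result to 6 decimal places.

Error is O(h^2); halving h shrinks it by 2^2 = 4.
4·4.9636937882 − 5.0298805700 = 14.8248945828
Extrapolated: 14.8248945828 / 3 = 4.9416315276

4.941632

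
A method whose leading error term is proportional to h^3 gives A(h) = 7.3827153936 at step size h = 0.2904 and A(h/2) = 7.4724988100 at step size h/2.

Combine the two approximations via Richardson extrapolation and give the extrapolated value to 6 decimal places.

7.485325

Error is O(h^3); halving h shrinks it by 2^3 = 8.
2^3*A(h/2) = 59.7799904800; minus A(h) gives 52.3972750864.
Denominator 8 − 1 = 7.
Result: 7.4853250123
Gap between inputs: 8.978e-02; correction applied: +0.0128262023.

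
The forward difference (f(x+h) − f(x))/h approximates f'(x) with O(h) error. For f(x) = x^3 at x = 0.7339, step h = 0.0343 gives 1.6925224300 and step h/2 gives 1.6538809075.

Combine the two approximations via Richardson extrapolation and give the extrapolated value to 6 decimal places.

Method order is 1; weight 2^1 = 2.
Difference of the inputs: 1.6538809075 − 1.6925224300 = -0.0386415225
Divide by 2^1 − 1 = 1: (-0.0386415225)/1 = -0.0386415225
R = A(h/2) + (A(h/2) − A(h))/1 = 1.6538809075 − 0.0386415225 = 1.6152393850

1.615239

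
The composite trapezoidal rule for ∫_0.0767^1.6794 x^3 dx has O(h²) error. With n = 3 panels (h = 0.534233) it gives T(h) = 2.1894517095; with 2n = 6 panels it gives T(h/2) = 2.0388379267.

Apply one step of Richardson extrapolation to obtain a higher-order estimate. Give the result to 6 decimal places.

The method has order 2: 2^2 = 4.
Numerator 4×A(h/2) − A(h) = 4×2.0388379267 − 2.1894517095 = 5.9658999973
Divide by 2^2 − 1 = 3.
5.9658999973 ÷ 3 = 1.9886333324

1.988633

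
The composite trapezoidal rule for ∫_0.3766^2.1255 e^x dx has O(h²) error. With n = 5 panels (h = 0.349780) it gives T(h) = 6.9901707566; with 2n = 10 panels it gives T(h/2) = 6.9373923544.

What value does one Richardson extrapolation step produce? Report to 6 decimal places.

6.919800

Leading term ∝ h^2; use weight 4 = 2^2.
4×6.9373923544 = 27.7495694176; 27.7495694176 − 6.9901707566 = 20.7593986610
20.7593986610 ÷ 3 = 6.9197995537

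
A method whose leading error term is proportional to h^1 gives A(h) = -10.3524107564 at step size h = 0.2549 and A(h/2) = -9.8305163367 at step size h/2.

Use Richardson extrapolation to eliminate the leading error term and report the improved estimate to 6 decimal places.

-9.308622

Leading term ∝ h^1; use weight 2 = 2^1.
Numerator 2×A(h/2) − A(h) = 2×(-9.8305163367) − (-10.3524107564) = -9.3086219170
(-9.3086219170) ÷ 1 = -9.3086219170
Shift from A(h/2): +0.5218944197.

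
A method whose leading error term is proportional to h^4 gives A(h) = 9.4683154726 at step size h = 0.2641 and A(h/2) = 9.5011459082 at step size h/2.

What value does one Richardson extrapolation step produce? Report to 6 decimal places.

9.503335

Method order is 4; weight 2^4 = 16.
16·9.5011459082 = 152.0183345312; 152.0183345312 − 9.4683154726 = 142.5500190586
142.5500190586 ÷ 15 = 9.5033346039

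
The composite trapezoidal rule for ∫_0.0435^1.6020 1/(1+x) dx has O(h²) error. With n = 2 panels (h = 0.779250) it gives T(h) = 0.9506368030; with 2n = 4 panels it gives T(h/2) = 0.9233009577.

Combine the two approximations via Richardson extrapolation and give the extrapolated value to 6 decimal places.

0.914189

Leading term ∝ h^2; use weight 4 = 2^2.
4 × 0.9233009577 = 3.6932038308; subtract 0.9506368030 → 2.7425670278
Extrapolated: 2.7425670278 / 3 = 0.9141890093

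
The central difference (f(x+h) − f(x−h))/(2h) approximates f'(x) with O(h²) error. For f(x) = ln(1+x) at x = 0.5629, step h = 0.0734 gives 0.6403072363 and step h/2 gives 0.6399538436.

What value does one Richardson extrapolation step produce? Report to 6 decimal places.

Leading term ∝ h^2; use weight 4 = 2^2.
4·0.6399538436 = 2.5598153744; 2.5598153744 − 0.6403072363 = 1.9195081381
R = 1.9195081381/3 = 0.6398360460
Shift from A(h/2): −0.0001177976.

0.639836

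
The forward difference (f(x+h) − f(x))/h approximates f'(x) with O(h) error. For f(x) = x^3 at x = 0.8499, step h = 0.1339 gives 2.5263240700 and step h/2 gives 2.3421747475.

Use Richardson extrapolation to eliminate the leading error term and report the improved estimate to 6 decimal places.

2.158025

Method order is 1; weight 2^1 = 2.
Top: 2(2.3421747475) − (2.5263240700) = 2.1580254250
2.1580254250 ÷ 1 = 2.1580254250
Gap between inputs: 1.841e-01; correction applied: −0.1841493225.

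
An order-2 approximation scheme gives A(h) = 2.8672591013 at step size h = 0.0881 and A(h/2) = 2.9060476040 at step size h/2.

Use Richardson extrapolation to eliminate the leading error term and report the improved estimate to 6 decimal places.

2.918977

Method order is 2; weight 2^2 = 4.
Top: 4(2.9060476040) − (2.8672591013) = 8.7569313147
Extrapolated: 8.7569313147 / 3 = 2.9189771049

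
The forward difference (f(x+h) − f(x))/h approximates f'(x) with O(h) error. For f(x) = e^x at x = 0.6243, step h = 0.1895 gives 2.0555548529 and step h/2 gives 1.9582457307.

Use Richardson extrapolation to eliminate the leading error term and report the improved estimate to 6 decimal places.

r = 1, so 2^r = 2.
Top: 2(1.9582457307) − (2.0555548529) = 1.8609366085
1.8609366085 ÷ 1 = 1.8609366085
Correction |R − A(h/2)| = 9.731e-02; gap |A(h/2) − A(h)| = 9.731e-02.

1.860937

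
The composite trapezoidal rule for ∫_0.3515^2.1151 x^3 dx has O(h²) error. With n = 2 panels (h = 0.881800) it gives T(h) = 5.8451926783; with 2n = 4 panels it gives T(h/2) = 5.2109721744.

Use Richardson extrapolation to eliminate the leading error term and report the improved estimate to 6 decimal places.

4.999565

r = 2: numerator weight 4, denominator 3.
Top: 4(5.2109721744) − (5.8451926783) = 14.9986960193
Divide by 2^2 − 1 = 3.
So the Richardson estimate is 4.9995653398.
Shift from A(h/2): −0.2114068346.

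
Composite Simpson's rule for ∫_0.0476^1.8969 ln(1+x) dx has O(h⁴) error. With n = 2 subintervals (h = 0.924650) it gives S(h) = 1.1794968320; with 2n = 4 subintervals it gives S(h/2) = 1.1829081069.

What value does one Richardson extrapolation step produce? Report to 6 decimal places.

1.183136

Error is O(h^4); halving h shrinks it by 2^4 = 16.
16×1.1829081069 = 18.9265297104; subtract 1.1794968320 → 17.7470328784
17.7470328784 ÷ 15 = 1.1831355252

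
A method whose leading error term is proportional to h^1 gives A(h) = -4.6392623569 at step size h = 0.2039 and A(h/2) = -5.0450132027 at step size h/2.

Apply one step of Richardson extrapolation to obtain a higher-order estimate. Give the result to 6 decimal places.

-5.450764

With r = 1 the leading error scales as h^1, so the weight is 2^1 = 2.
A(h/2) − A(h) = -5.0450132027 − (-4.6392623569) = -0.4057508458
Divide by 2^1 − 1 = 1: (-0.4057508458)/1 = -0.4057508458
R = -5.0450132027 − 0.4057508458 = -5.4507640485
Gap between inputs: 4.058e-01; correction applied: −0.4057508458.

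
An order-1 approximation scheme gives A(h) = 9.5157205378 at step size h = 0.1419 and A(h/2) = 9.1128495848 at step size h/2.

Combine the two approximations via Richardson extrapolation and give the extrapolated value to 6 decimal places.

8.709979

With r = 1 the leading error scales as h^1, so the weight is 2^1 = 2.
2^1 × A(h/2) = 18.2256991696; minus A(h) gives 8.7099786318.
Divide by 2^1 − 1 = 1.
Result: 8.7099786318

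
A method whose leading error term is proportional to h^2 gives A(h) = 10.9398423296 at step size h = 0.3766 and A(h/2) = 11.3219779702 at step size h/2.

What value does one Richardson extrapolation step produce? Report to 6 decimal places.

Method order is 2; weight 2^2 = 4.
4*11.3219779702 = 45.2879118808; subtract 10.9398423296 → 34.3480695512
(4*11.3219779702 − 10.9398423296)/(4 − 1) = 11.4493565171
Correction |R − A(h/2)| = 1.274e-01; gap |A(h/2) − A(h)| = 3.821e-01.

11.449357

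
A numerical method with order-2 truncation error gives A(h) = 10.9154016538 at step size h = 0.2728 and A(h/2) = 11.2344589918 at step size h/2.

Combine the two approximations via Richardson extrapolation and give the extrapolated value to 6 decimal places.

The method has order 2: 2^2 = 4.
Top: 4(11.2344589918) − (10.9154016538) = 34.0224343134
R = 34.0224343134/3 = 11.3408114378
Correction |R − A(h/2)| = 1.064e-01; gap |A(h/2) − A(h)| = 3.191e-01.

11.340811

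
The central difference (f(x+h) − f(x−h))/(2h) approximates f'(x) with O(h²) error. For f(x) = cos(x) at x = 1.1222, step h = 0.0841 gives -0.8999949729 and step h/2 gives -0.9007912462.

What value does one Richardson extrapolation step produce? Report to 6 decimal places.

-0.901057

Error is O(h^2); halving h shrinks it by 2^2 = 4.
2^2·A(h/2) = -3.6031649848; minus A(h) gives -2.7031700119.
Extrapolated: (-2.7031700119) / 3 = -0.9010566706
Correction |R − A(h/2)| = 2.654e-04; gap |A(h/2) − A(h)| = 7.963e-04.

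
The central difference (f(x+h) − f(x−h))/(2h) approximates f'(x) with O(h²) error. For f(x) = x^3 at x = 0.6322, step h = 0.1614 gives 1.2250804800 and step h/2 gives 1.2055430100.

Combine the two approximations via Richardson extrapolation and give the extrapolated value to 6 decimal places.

1.199031

With r = 2 the leading error scales as h^2, so the weight is 2^2 = 4.
2^2 × A(h/2) = 4.8221720400; minus A(h) gives 3.5970915600.
Denominator 4 − 1 = 3.
Extrapolated: 3.5970915600 / 3 = 1.1990305200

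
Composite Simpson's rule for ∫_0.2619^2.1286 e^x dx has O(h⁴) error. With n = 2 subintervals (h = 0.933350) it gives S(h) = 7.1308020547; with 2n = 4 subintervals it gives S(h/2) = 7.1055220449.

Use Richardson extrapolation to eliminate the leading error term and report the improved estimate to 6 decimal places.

Method order is 4; weight 2^4 = 16.
Top: 16(7.1055220449) − (7.1308020547) = 106.5575506637
Divide by 2^4 − 1 = 15.
(16*7.1055220449 − 7.1308020547)/(16 − 1) = 7.1038367109
Correction |R − A(h/2)| = 1.685e-03; gap |A(h/2) − A(h)| = 2.528e-02.

7.103837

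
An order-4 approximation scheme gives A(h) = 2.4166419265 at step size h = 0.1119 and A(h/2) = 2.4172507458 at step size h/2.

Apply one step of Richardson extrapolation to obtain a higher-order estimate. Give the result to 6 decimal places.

2.417291

Method order is 4; weight 2^4 = 16.
2^4 × A(h/2) = 38.6760119328; minus A(h) gives 36.2593700063.
Divide by 2^4 − 1 = 15.
Result: 2.4172913338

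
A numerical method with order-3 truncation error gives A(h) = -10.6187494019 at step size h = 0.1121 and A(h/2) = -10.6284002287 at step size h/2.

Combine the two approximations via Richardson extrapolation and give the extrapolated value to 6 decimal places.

-10.629779

r = 3: numerator weight 8, denominator 7.
8·(-10.6284002287) = -85.0272018296; (-85.0272018296) − (-10.6187494019) = -74.4084524277
Divide by 2^3 − 1 = 7.
Extrapolated: (-74.4084524277) / 7 = -10.6297789182
Correction |R − A(h/2)| = 1.379e-03; gap |A(h/2) − A(h)| = 9.651e-03.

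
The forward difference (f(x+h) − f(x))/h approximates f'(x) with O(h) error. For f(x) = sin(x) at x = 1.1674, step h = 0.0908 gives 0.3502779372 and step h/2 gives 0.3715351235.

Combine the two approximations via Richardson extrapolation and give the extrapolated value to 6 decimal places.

The method has order 1: 2^1 = 2.
Top: 2(0.3715351235) − (0.3502779372) = 0.3927923098
0.3927923098 ÷ 1 = 0.3927923098

0.392792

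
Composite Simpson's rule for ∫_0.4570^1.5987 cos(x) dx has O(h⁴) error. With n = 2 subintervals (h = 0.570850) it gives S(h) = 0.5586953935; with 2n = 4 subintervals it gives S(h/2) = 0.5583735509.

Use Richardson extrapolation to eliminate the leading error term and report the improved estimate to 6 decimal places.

0.558352

r = 4: numerator weight 16, denominator 15.
16×0.5583735509 − 0.5586953935 = 8.3752814209
Divide by 2^4 − 1 = 15.
Extrapolated: 8.3752814209 / 15 = 0.5583520947
Gap between inputs: 3.218e-04; correction applied: −0.0000214562.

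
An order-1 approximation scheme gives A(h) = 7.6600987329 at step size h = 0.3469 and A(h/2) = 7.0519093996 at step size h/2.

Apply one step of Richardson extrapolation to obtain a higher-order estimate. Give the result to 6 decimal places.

Error is O(h^1); halving h shrinks it by 2^1 = 2.
2×7.0519093996 − 7.6600987329 = 6.4437200663
R = 6.4437200663/1 = 6.4437200663
Gap between inputs: 6.082e-01; correction applied: −0.6081893333.

6.443720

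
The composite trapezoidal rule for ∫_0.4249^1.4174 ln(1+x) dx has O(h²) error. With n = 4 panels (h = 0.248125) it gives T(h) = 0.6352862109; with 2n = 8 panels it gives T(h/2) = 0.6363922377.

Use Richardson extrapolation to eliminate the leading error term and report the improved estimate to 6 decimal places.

Order 2 gives 2^r = 4 and 2^r − 1 = 3.
Weighted: 2.5455689508 − 0.6352862109 = 1.9102827399
Extrapolated: 1.9102827399 / 3 = 0.6367609133
Gap between inputs: 1.106e-03; correction applied: +0.0003686756.

0.636761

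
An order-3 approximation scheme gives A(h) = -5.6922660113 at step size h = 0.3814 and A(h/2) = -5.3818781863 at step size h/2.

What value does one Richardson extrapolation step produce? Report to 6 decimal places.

-5.337537

Leading term ∝ h^3; use weight 8 = 2^3.
Difference of the inputs: -5.3818781863 − (-5.6922660113) = 0.3103878250
Correction (A(h/2) − A(h))/(8 − 1) = 0.3103878250/7 = 0.0443411179
R = A(h/2) + (A(h/2) − A(h))/7 = -5.3818781863 + 0.0443411179 = -5.3375370684
Correction |R − A(h/2)| = 4.434e-02; gap |A(h/2) − A(h)| = 3.104e-01.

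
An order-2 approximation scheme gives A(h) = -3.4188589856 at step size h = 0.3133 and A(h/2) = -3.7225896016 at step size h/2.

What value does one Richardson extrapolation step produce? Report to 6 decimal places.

-3.823833

r = 2: numerator weight 4, denominator 3.
Weighted: (-14.8903584064) − (-3.4188589856) = -11.4714994208
Denominator 4 − 1 = 3.
Result: -3.8238331403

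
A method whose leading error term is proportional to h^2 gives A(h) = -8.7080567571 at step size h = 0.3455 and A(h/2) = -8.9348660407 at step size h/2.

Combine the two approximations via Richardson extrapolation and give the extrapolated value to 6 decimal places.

The method has order 2: 2^2 = 4.
A(h/2) − A(h) = -8.9348660407 − (-8.7080567571) = -0.2268092836
Divide by 2^2 − 1 = 3: (-0.2268092836)/3 = -0.0756030945
R = -8.9348660407 − 0.0756030945 = -9.0104691352

-9.010469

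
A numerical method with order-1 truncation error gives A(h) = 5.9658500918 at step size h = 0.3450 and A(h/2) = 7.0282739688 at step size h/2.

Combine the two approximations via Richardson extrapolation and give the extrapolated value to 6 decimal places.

8.090698

Error is O(h^1); halving h shrinks it by 2^1 = 2.
2^1*A(h/2) = 14.0565479376; minus A(h) gives 8.0906978458.
Extrapolated: 8.0906978458 / 1 = 8.0906978458
Shift from A(h/2): +1.0624238770.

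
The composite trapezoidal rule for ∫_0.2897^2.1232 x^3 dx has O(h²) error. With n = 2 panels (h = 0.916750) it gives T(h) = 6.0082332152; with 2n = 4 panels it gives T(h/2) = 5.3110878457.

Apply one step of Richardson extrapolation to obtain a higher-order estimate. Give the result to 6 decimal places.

5.078706

With r = 2 the leading error scales as h^2, so the weight is 2^2 = 4.
Top: 4(5.3110878457) − (6.0082332152) = 15.2361181676
15.2361181676 ÷ 3 = 5.0787060559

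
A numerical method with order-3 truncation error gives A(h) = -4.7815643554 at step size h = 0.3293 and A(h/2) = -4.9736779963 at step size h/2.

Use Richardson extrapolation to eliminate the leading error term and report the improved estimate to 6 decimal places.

-5.001123

r = 3: numerator weight 8, denominator 7.
2^3×A(h/2) = -39.7894239704; minus A(h) gives -35.0078596150.
Denominator 8 − 1 = 7.
(8×(-4.9736779963) − (-4.7815643554))/(8 − 1) = -5.0011228021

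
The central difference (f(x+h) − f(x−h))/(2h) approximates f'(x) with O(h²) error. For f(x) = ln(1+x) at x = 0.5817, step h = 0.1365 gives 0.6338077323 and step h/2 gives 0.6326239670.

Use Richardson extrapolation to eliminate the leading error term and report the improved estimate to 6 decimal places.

r = 2: numerator weight 4, denominator 3.
A(h/2) − A(h) = 0.6326239670 − 0.6338077323 = -0.0011837653
Correction (A(h/2) − A(h))/(4 − 1) = (-0.0011837653)/3 = -0.0003945884
R = 0.6326239670 − 0.0003945884 = 0.6322293786

0.632229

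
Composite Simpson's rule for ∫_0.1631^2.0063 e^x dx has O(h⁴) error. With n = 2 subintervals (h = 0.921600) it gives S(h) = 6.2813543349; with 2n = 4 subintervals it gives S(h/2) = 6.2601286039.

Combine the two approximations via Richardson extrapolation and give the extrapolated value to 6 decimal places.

With r = 4 the leading error scales as h^4, so the weight is 2^4 = 16.
Top: 16(6.2601286039) − (6.2813543349) = 93.8807033275
Divide by 2^4 − 1 = 15.
93.8807033275 ÷ 15 = 6.2587135552
Gap between inputs: 2.123e-02; correction applied: −0.0014150487.

6.258714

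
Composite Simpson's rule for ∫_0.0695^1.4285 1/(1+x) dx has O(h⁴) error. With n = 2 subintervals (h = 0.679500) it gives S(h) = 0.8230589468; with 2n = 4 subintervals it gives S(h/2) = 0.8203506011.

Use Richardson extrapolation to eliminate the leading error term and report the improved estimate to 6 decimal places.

0.820170

With r = 4 the leading error scales as h^4, so the weight is 2^4 = 16.
16 × 0.8203506011 = 13.1256096176; 13.1256096176 − 0.8230589468 = 12.3025506708
Divide by 2^4 − 1 = 15.
(16 × 0.8203506011 − 0.8230589468)/(16 − 1) = 0.8201700447
Shift from A(h/2): −0.0001805564.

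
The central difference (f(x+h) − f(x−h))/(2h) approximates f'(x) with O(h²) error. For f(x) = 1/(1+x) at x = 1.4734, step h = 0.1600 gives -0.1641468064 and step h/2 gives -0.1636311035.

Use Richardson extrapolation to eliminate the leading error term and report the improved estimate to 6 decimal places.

-0.163459

r = 2, so 2^r = 4.
4*(-0.1636311035) − (-0.1641468064) = -0.4903776076
Divide by 2^2 − 1 = 3.
(4*(-0.1636311035) − (-0.1641468064))/(4 − 1) = -0.1634592025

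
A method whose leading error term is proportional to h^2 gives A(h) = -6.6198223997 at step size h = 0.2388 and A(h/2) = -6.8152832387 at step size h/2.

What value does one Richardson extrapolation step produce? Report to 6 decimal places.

The method has order 2: 2^2 = 4.
4 × (-6.8152832387) − (-6.6198223997) = -20.6413105551
Denominator 4 − 1 = 3.
Extrapolated: (-20.6413105551) / 3 = -6.8804368517
Gap between inputs: 1.955e-01; correction applied: −0.0651536130.

-6.880437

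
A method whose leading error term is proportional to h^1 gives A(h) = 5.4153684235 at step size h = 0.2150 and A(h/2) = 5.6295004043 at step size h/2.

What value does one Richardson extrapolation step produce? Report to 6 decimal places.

Error is O(h^1); halving h shrinks it by 2^1 = 2.
2*5.6295004043 − 5.4153684235 = 5.8436323851
5.8436323851 ÷ 1 = 5.8436323851

5.843632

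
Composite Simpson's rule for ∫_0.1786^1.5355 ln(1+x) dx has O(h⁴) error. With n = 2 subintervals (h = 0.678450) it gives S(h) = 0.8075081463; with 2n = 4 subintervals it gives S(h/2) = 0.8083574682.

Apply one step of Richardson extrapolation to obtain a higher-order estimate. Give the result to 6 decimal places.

0.808414

Leading term ∝ h^4; use weight 16 = 2^4.
16×0.8083574682 − 0.8075081463 = 12.1262113449
Divide by 2^4 − 1 = 15.
12.1262113449 ÷ 15 = 0.8084140897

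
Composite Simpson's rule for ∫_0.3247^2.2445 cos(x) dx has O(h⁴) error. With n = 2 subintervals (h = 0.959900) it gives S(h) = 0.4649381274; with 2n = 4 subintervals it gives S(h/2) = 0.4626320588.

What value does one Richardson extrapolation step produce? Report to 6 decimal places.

Order 4 gives 2^r = 16 and 2^r − 1 = 15.
16×0.4626320588 = 7.4021129408; 7.4021129408 − 0.4649381274 = 6.9371748134
(16×0.4626320588 − 0.4649381274)/(16 − 1) = 0.4624783209

0.462478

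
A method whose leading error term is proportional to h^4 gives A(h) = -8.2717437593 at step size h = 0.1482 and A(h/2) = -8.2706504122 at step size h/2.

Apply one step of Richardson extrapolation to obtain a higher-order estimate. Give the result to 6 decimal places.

The method has order 4: 2^4 = 16.
Top: 16(-8.2706504122) − (-8.2717437593) = -124.0586628359
Denominator 16 − 1 = 15.
So the Richardson estimate is -8.2705775224.
Correction |R − A(h/2)| = 7.289e-05; gap |A(h/2) − A(h)| = 1.093e-03.

-8.270578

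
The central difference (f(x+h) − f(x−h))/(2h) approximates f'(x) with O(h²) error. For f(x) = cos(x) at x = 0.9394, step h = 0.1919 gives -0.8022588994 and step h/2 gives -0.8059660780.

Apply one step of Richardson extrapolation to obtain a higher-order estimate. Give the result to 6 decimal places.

r = 2, so 2^r = 4.
4*(-0.8059660780) − (-0.8022588994) = -2.4216054126
(4*(-0.8059660780) − (-0.8022588994))/(4 − 1) = -0.8072018042

-0.807202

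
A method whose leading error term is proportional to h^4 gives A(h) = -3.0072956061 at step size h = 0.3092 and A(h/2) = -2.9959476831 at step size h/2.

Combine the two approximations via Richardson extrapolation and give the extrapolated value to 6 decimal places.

Order 4 gives 2^r = 16 and 2^r − 1 = 15.
16 × (-2.9959476831) = -47.9351629296; subtract (-3.0072956061) → -44.9278673235
Divide by 2^4 − 1 = 15.
Extrapolated: (-44.9278673235) / 15 = -2.9951911549

-2.995191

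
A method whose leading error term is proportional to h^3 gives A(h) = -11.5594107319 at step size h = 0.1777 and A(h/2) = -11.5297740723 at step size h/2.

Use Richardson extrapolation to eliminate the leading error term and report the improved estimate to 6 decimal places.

r = 3, so 2^r = 8.
A(h/2) − A(h) = -11.5297740723 − (-11.5594107319) = 0.0296366596
Correction (A(h/2) − A(h))/(8 − 1) = 0.0296366596/7 = 0.0042338085
R = A(h/2) + (A(h/2) − A(h))/7 = -11.5297740723 + 0.0042338085 = -11.5255402638
Shift from A(h/2): +0.0042338085.

-11.525540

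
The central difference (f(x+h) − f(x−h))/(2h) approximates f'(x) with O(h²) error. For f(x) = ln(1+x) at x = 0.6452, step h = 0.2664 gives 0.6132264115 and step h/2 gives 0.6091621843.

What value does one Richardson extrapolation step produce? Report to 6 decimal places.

With r = 2 the leading error scales as h^2, so the weight is 2^2 = 4.
Weighted: 2.4366487372 − 0.6132264115 = 1.8234223257
Denominator 4 − 1 = 3.
So the Richardson estimate is 0.6078074419.
Correction |R − A(h/2)| = 1.355e-03; gap |A(h/2) − A(h)| = 4.064e-03.

0.607807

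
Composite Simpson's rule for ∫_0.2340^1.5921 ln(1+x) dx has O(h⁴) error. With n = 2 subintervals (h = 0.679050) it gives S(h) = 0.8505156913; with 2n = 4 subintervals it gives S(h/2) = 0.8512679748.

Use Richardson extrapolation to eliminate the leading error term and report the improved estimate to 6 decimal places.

0.851318

Error is O(h^4); halving h shrinks it by 2^4 = 16.
Weighted: 13.6202875968 − 0.8505156913 = 12.7697719055
12.7697719055 ÷ 15 = 0.8513181270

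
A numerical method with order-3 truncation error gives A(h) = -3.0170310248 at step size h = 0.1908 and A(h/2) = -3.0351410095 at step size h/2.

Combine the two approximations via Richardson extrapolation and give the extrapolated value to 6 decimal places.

Method order is 3; weight 2^3 = 8.
Weighted: (-24.2811280760) − (-3.0170310248) = -21.2640970512
Denominator 8 − 1 = 7.
So the Richardson estimate is -3.0377281502.

-3.037728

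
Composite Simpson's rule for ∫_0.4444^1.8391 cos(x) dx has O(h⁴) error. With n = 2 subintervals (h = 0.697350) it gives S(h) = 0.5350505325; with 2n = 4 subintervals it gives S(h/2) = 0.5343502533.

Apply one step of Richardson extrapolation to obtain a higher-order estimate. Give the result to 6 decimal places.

r = 4: numerator weight 16, denominator 15.
Top: 16(0.5343502533) − (0.5350505325) = 8.0145535203
R = 8.0145535203/15 = 0.5343035680

0.534304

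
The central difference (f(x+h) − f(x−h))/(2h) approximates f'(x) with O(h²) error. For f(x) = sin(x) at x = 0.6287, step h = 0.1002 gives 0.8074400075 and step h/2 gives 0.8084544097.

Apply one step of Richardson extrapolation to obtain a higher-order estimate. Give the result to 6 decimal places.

r = 2, so 2^r = 4.
Numerator 4×A(h/2) − A(h) = 4×0.8084544097 − 0.8074400075 = 2.4263776313
Extrapolated: 2.4263776313 / 3 = 0.8087925438

0.808793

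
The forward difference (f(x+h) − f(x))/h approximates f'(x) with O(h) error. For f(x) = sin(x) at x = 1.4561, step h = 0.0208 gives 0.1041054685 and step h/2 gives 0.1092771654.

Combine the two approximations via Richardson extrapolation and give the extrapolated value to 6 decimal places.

r = 1, so 2^r = 2.
Top: 2(0.1092771654) − (0.1041054685) = 0.1144488623
Denominator 2 − 1 = 1.
Extrapolated: 0.1144488623 / 1 = 0.1144488623
Shift from A(h/2): +0.0051716969.

0.114449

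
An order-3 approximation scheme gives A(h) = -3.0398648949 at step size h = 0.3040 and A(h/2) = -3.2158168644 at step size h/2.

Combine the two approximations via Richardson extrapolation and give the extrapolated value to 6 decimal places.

-3.240953

Leading term ∝ h^3; use weight 8 = 2^3.
8·(-3.2158168644) = -25.7265349152; (-25.7265349152) − (-3.0398648949) = -22.6866700203
(8·(-3.2158168644) − (-3.0398648949))/(8 − 1) = -3.2409528600
Correction |R − A(h/2)| = 2.514e-02; gap |A(h/2) − A(h)| = 1.760e-01.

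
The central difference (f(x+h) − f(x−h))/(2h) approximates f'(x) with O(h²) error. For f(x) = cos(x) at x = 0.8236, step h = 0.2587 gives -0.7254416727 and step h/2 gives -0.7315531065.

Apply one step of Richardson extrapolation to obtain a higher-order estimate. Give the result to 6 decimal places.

With r = 2 the leading error scales as h^2, so the weight is 2^2 = 4.
Difference of the inputs: -0.7315531065 − (-0.7254416727) = -0.0061114338
Divide by 2^2 − 1 = 3: (-0.0061114338)/3 = -0.0020371446
R = -0.7315531065 − 0.0020371446 = -0.7335902511

-0.733590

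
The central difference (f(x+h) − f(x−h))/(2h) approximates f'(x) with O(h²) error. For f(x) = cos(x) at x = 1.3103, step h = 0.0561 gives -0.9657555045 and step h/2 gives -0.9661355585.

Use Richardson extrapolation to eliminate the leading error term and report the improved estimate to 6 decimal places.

r = 2, so 2^r = 4.
Weighted: (-3.8645422340) − (-0.9657555045) = -2.8987867295
R = (-2.8987867295)/3 = -0.9662622432
Gap between inputs: 3.801e-04; correction applied: −0.0001266847.

-0.966262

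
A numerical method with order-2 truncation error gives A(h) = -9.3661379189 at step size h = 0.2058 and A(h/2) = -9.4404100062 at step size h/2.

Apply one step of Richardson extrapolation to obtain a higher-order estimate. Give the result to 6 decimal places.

Error is O(h^2); halving h shrinks it by 2^2 = 4.
2^2·A(h/2) = -37.7616400248; minus A(h) gives -28.3955021059.
(-28.3955021059) ÷ 3 = -9.4651673686
Gap between inputs: 7.427e-02; correction applied: −0.0247573624.

-9.465167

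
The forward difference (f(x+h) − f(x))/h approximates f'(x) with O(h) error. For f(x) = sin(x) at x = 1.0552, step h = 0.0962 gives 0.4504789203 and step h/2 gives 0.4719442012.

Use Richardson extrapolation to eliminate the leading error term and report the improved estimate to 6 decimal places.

Order 1 gives 2^r = 2 and 2^r − 1 = 1.
Numerator 2*A(h/2) − A(h) = 2*0.4719442012 − 0.4504789203 = 0.4934094821
Denominator 2 − 1 = 1.
Extrapolated: 0.4934094821 / 1 = 0.4934094821

0.493409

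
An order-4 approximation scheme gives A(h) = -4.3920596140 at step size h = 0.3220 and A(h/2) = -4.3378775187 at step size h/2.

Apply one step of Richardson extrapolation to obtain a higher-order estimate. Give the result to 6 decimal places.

Error is O(h^4); halving h shrinks it by 2^4 = 16.
16*(-4.3378775187) = -69.4060402992; subtract (-4.3920596140) → -65.0139806852
Extrapolated: (-65.0139806852) / 15 = -4.3342653790
Shift from A(h/2): +0.0036121397.

-4.334265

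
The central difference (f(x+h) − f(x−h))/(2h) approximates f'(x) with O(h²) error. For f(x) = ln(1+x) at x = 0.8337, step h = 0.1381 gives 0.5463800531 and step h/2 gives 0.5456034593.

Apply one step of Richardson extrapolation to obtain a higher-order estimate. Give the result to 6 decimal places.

0.545345

r = 2: numerator weight 4, denominator 3.
4×0.5456034593 = 2.1824138372; subtract 0.5463800531 → 1.6360337841
R = 1.6360337841/3 = 0.5453445947
Shift from A(h/2): −0.0002588646.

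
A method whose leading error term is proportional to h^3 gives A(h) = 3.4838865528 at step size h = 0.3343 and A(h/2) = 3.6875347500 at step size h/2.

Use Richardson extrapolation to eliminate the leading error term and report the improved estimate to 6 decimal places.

The method has order 3: 2^3 = 8.
2^3 × A(h/2) = 29.5002780000; minus A(h) gives 26.0163914472.
26.0163914472 ÷ 7 = 3.7166273496
Shift from A(h/2): +0.0290925996.

3.716627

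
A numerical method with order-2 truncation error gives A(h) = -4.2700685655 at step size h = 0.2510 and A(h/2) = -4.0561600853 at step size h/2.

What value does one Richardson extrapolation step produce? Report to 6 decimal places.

Error is O(h^2); halving h shrinks it by 2^2 = 4.
Weighted: (-16.2246403412) − (-4.2700685655) = -11.9545717757
Denominator 4 − 1 = 3.
(-11.9545717757) ÷ 3 = -3.9848572586
Shift from A(h/2): +0.0713028267.

-3.984857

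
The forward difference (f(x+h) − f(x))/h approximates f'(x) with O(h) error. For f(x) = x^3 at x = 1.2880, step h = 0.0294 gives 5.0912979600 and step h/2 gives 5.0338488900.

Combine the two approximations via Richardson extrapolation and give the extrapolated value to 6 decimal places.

Error is O(h^1); halving h shrinks it by 2^1 = 2.
A(h/2) − A(h) = 5.0338488900 − 5.0912979600 = -0.0574490700
Divide by 2^1 − 1 = 1: (-0.0574490700)/1 = -0.0574490700
R = A(h/2) + (A(h/2) − A(h))/1 = 5.0338488900 − 0.0574490700 = 4.9763998200

4.976400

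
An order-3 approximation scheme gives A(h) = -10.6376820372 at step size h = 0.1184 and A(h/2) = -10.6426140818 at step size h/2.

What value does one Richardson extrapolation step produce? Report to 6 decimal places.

-10.643319

Leading term ∝ h^3; use weight 8 = 2^3.
8*(-10.6426140818) = -85.1409126544; subtract (-10.6376820372) → -74.5032306172
Denominator 8 − 1 = 7.
(8*(-10.6426140818) − (-10.6376820372))/(8 − 1) = -10.6433186596
Gap between inputs: 4.932e-03; correction applied: −0.0007045778.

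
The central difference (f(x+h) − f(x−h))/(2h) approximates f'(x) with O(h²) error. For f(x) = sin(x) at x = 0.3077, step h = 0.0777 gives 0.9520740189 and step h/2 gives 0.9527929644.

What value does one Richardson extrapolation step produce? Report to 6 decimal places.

Method order is 2; weight 2^2 = 4.
2^2*A(h/2) = 3.8111718576; minus A(h) gives 2.8590978387.
2.8590978387 ÷ 3 = 0.9530326129

0.953033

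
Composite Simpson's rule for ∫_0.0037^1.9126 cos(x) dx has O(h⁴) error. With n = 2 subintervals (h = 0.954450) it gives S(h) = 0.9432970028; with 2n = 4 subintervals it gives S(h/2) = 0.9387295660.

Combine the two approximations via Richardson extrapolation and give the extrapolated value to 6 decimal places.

r = 4, so 2^r = 16.
16*0.9387295660 − 0.9432970028 = 14.0763760532
Denominator 16 − 1 = 15.
Result: 0.9384250702
Correction |R − A(h/2)| = 3.045e-04; gap |A(h/2) − A(h)| = 4.567e-03.

0.938425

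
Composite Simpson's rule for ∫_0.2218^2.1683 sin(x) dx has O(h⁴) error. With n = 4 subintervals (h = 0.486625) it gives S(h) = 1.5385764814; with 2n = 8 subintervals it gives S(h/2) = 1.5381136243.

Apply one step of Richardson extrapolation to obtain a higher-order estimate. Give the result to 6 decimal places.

1.538083

Order 4 gives 2^r = 16 and 2^r − 1 = 15.
16 × 1.5381136243 = 24.6098179888; subtract 1.5385764814 → 23.0712415074
R = 23.0712415074/15 = 1.5380827672
Correction |R − A(h/2)| = 3.086e-05; gap |A(h/2) − A(h)| = 4.629e-04.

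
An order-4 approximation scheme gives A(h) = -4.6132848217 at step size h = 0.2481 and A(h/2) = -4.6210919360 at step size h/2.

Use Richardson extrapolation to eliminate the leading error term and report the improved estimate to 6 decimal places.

-4.621612

Order 4 gives 2^r = 16 and 2^r − 1 = 15.
16·(-4.6210919360) − (-4.6132848217) = -69.3241861543
Denominator 16 − 1 = 15.
R = (-69.3241861543)/15 = -4.6216124103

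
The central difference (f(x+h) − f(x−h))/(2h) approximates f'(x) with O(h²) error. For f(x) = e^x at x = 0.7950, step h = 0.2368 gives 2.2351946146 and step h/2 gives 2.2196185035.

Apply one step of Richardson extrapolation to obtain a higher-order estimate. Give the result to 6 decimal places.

The method has order 2: 2^2 = 4.
4×2.2196185035 = 8.8784740140; 8.8784740140 − 2.2351946146 = 6.6432793994
Divide by 2^2 − 1 = 3.
So the Richardson estimate is 2.2144264665.

2.214426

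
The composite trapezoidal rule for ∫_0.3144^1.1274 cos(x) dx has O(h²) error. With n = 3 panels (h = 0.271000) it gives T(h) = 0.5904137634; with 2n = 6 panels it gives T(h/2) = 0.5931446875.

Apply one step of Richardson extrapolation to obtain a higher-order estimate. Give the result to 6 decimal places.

0.594055

r = 2, so 2^r = 4.
4·0.5931446875 = 2.3725787500; subtract 0.5904137634 → 1.7821649866
(4·0.5931446875 − 0.5904137634)/(4 − 1) = 0.5940549955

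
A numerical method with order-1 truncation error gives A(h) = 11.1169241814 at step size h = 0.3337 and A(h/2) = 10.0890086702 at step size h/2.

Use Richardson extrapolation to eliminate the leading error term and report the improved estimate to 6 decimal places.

9.061093

Error is O(h^1); halving h shrinks it by 2^1 = 2.
Weighted: 20.1780173404 − 11.1169241814 = 9.0610931590
Extrapolated: 9.0610931590 / 1 = 9.0610931590
Correction |R − A(h/2)| = 1.028e+00; gap |A(h/2) − A(h)| = 1.028e+00.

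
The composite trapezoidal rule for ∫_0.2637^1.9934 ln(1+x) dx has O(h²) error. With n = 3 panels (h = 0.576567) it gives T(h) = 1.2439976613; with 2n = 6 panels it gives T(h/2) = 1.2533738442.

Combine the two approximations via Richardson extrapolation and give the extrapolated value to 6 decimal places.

1.256499

Error is O(h^2); halving h shrinks it by 2^2 = 4.
Numerator 4·A(h/2) − A(h) = 4·1.2533738442 − 1.2439976613 = 3.7694977155
(4·1.2533738442 − 1.2439976613)/(4 − 1) = 1.2564992385
Gap between inputs: 9.376e-03; correction applied: +0.0031253943.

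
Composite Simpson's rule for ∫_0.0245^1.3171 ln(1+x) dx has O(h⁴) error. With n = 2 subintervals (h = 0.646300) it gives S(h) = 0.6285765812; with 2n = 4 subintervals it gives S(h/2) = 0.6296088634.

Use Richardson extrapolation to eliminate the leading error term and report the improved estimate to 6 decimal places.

r = 4: numerator weight 16, denominator 15.
2^4 × A(h/2) = 10.0737418144; minus A(h) gives 9.4451652332.
Denominator 16 − 1 = 15.
R = 9.4451652332/15 = 0.6296776822
Gap between inputs: 1.032e-03; correction applied: +0.0000688188.

0.629678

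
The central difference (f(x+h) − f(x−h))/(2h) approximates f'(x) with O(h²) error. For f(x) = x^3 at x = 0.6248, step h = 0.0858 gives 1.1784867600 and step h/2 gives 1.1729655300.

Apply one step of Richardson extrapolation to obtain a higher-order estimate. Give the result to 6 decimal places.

1.171125

r = 2, so 2^r = 4.
A(h/2) − A(h) = 1.1729655300 − 1.1784867600 = -0.0055212300
Divide by 2^2 − 1 = 3: (-0.0055212300)/3 = -0.0018404100
R = A(h/2) + (A(h/2) − A(h))/3 = 1.1729655300 − 0.0018404100 = 1.1711251200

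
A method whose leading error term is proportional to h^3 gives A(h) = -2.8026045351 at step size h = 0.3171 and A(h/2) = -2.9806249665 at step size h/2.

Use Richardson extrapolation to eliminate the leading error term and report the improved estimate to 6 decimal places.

-3.006056

r = 3, so 2^r = 8.
2^3·A(h/2) = -23.8449997320; minus A(h) gives -21.0423951969.
Divide by 2^3 − 1 = 7.
R = (-21.0423951969)/7 = -3.0060564567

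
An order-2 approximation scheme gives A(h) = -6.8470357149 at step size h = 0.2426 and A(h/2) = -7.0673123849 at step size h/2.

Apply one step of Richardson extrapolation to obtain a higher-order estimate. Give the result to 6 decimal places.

Error is O(h^2); halving h shrinks it by 2^2 = 4.
A(h/2) − A(h) = -7.0673123849 − (-6.8470357149) = -0.2202766700
Correction (A(h/2) − A(h))/(4 − 1) = (-0.2202766700)/3 = -0.0734255567
R = A(h/2) + (A(h/2) − A(h))/3 = -7.0673123849 − 0.0734255567 = -7.1407379416
Gap between inputs: 2.203e-01; correction applied: −0.0734255567.

-7.140738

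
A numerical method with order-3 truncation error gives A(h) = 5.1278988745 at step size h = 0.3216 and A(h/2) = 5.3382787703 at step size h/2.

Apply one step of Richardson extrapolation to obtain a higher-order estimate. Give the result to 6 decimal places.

Leading term ∝ h^3; use weight 8 = 2^3.
2^3*A(h/2) = 42.7062301624; minus A(h) gives 37.5783312879.
Denominator 8 − 1 = 7.
37.5783312879 ÷ 7 = 5.3683330411
Shift from A(h/2): +0.0300542708.

5.368333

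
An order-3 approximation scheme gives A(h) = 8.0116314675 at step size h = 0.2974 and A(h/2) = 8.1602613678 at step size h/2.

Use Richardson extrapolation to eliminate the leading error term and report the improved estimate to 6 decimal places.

8.181494

Error is O(h^3); halving h shrinks it by 2^3 = 8.
Difference of the inputs: 8.1602613678 − 8.0116314675 = 0.1486299003
Divide by 2^3 − 1 = 7: 0.1486299003/7 = 0.0212328429
R = A(h/2) + (A(h/2) − A(h))/7 = 8.1602613678 + 0.0212328429 = 8.1814942107
Shift from A(h/2): +0.0212328429.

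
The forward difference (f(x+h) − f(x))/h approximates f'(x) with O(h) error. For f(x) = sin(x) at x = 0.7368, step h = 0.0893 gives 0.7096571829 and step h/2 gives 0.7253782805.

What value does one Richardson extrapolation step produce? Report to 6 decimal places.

0.741099

With r = 1 the leading error scales as h^1, so the weight is 2^1 = 2.
Numerator 2*A(h/2) − A(h) = 2*0.7253782805 − 0.7096571829 = 0.7410993781
(2*0.7253782805 − 0.7096571829)/(2 − 1) = 0.7410993781
Shift from A(h/2): +0.0157210976.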